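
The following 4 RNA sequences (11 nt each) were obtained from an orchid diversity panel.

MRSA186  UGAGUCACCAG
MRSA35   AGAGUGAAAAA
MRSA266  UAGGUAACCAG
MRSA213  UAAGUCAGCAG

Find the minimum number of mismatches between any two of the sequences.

2

Pairwise Hamming distances:
  MRSA186 vs MRSA35: 5
  MRSA186 vs MRSA266: 3
  MRSA186 vs MRSA213: 2
  MRSA35 vs MRSA266: 7
  MRSA35 vs MRSA213: 6
  MRSA266 vs MRSA213: 3
The smallest is 2, between MRSA186 and MRSA213.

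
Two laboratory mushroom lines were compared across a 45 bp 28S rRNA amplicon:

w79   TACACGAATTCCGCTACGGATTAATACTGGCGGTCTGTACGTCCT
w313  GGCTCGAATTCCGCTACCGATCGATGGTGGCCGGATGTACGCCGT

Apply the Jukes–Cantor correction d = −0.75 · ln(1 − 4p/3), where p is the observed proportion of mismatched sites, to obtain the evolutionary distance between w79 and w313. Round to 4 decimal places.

0.3648

Mismatches occur at site 1 (T/G), site 2 (A/G), site 4 (A/T), site 18 (G/C), site 22 (T/C), site 23 (A/G), site 26 (A/G), site 27 (C/G), site 32 (G/C), site 34 (T/G), site 35 (C/A), site 42 (T/C), site 44 (C/G).
p = 13/45 = 0.288889.
d = −0.75 · ln(1 − (4/3)·0.288889) = −0.75 · ln(0.614815) = −0.75 · (-0.486434) = 0.3648.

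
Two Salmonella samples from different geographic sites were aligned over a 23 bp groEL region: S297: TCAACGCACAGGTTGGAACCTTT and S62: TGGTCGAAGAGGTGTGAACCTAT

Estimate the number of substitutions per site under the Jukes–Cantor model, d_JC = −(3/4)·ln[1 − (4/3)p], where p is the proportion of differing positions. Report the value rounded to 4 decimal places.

0.4674

Mismatches occur at site 2 (C→G), site 3 (A→G), site 4 (A→T), site 7 (C→A), site 9 (C→G), site 14 (T→G), site 15 (G→T), site 22 (T→A).
p = 8/23 = 0.347826.
d = −0.75 · ln(1 − (4/3)·0.347826) = −0.75 · ln(0.536232) = −0.75 · (-0.623188) = 0.4674.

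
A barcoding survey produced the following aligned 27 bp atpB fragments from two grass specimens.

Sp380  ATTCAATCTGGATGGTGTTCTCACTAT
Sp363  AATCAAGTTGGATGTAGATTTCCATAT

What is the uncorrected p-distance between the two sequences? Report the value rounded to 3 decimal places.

0.333

The sequences differ at positions 2 (T/A), 7 (T/G), 8 (C/T), 15 (G/T), 16 (T/A), 18 (T/A), 20 (C/T), 23 (A/C), 24 (C/A).
There are 9 differences over 27 sites, so p = 9/27 = 0.333.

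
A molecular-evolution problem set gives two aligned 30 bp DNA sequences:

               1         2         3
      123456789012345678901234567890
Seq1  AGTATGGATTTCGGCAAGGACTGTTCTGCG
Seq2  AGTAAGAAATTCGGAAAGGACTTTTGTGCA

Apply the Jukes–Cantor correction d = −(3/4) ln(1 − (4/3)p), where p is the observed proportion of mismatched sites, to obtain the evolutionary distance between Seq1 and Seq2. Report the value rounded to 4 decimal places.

0.2795

Mismatches occur at site 5 (T↔A), site 7 (G↔A), site 9 (T↔A), site 15 (C↔A), site 23 (G↔T), site 26 (C↔G), site 30 (G↔A).
p = 7/30 = 0.233333.
d = −0.75 · ln(1 − (4/3)·0.233333) = −0.75 · ln(0.688889) = −0.75 · (-0.372675) = 0.2795.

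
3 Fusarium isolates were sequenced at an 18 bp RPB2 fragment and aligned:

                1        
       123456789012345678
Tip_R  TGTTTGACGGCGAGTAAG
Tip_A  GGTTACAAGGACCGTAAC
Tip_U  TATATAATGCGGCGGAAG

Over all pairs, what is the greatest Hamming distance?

11

Pairwise Hamming distances:
  Tip_R vs Tip_A: 8
  Tip_R vs Tip_U: 8
  Tip_A vs Tip_U: 11
The largest is 11, between Tip_A and Tip_U.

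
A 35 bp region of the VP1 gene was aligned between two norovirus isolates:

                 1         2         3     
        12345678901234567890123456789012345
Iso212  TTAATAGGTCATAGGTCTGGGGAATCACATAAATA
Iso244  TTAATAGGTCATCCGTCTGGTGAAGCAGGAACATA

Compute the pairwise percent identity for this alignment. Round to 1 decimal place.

The sequences differ at positions 13 (A/C), 14 (G/C), 21 (G/T), 25 (T/G), 28 (C/G), 29 (A/G), 30 (T/A), 32 (A/C).
27 of the 35 sites match, so the percent identity is 27/35 × 100 = 77.1%.

77.1%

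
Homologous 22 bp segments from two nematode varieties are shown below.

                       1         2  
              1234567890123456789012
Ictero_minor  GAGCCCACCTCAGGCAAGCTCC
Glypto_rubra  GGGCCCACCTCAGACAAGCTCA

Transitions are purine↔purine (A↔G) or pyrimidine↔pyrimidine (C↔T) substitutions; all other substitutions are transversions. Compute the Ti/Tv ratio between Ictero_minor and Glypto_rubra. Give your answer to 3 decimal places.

2.000

Mismatches occur at site 2 (A→G, transition), site 14 (G→A, transition), site 22 (C→A, transversion).
Of the 3 differences, 2 transitions and 1 transversion, so Ti/Tv = 2/1 = 2.000.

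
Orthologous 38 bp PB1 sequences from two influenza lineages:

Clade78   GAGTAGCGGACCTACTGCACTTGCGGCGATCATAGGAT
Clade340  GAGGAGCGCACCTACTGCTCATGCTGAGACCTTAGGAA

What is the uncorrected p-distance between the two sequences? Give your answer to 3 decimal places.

Differing sites — 4:T/G; 9:G/C; 19:A/T; 21:T/A; 25:G/T; 27:C/A; 30:T/C; 32:A/T; 38:T/A.
There are 9 differences over 38 sites, so p = 9/38 = 0.237.

0.237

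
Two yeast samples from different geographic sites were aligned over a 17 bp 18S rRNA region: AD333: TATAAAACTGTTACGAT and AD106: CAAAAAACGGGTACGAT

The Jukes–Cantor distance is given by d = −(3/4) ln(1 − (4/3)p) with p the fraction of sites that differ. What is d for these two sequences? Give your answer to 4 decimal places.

Differing sites — 1:T/C; 3:T/A; 9:T/G; 11:T/G.
p = 4/17 = 0.235294.
d = −0.75 · ln(1 − (4/3)·0.235294) = −0.75 · ln(0.686275) = −0.75 · (-0.376477) = 0.2824.

0.2824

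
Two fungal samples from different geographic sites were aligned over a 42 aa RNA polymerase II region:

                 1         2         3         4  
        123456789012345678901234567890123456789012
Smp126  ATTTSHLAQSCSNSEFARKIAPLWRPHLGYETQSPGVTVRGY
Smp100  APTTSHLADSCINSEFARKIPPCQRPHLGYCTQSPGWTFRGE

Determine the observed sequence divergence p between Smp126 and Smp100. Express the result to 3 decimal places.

0.238

Differing sites — 2:T/P; 9:Q/D; 12:S/I; 21:A/P; 23:L/C; 24:W/Q; 31:E/C; 37:V/W; 39:V/F; 42:Y/E.
There are 10 differences over 42 sites, so p = 10/42 = 0.238.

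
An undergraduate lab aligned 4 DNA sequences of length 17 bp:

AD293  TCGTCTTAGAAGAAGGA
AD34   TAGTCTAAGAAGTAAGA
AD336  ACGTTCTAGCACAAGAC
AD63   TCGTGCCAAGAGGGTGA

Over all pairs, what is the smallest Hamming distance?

Pairwise Hamming distances:
  AD293 vs AD34: 4
  AD293 vs AD336: 7
  AD293 vs AD63: 8
  AD34 vs AD336: 11
  AD34 vs AD63: 9
  AD336 vs AD63: 11
The smallest is 4, between AD293 and AD34.

4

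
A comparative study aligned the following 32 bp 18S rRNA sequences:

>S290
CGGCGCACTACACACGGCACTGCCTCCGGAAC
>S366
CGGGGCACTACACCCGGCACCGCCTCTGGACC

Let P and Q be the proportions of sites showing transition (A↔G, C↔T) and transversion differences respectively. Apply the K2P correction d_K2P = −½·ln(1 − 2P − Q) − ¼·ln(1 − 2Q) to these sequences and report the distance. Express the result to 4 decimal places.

Mismatches occur at site 4 (C↔G, transversion), site 14 (A↔C, transversion), site 21 (T↔C, transition), site 27 (C↔T, transition), site 31 (A↔C, transversion).
Of the 5 differences, 2 transitions and 3 transversions over 32 sites: P = 2/32 = 0.062500, Q = 3/32 = 0.093750.
d = −0.5·ln(0.781250) − 0.25·ln(0.812500) = −0.5·(-0.246860) − 0.25·(-0.207639) = 0.1753.

0.1753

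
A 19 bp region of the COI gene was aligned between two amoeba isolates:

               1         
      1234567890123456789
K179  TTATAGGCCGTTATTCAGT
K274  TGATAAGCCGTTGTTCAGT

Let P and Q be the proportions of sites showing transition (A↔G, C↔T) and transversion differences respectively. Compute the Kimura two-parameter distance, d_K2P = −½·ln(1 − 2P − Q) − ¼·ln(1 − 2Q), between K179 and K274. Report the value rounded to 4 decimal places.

Mismatches occur at site 2 (T→G, transversion), site 6 (G→A, transition), site 13 (A→G, transition).
Of the 3 differences, 2 transitions and 1 transversion over 19 sites: P = 2/19 = 0.105263, Q = 1/19 = 0.052632.
d = −0.5·ln(0.736842) − 0.25·ln(0.894736) = −0.5·(-0.305382) − 0.25·(-0.111227) = 0.1805.

0.1805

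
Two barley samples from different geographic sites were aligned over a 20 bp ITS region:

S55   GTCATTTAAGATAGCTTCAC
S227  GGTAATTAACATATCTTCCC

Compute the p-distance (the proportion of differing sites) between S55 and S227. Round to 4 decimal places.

Differing sites — 2:T/G; 3:C/T; 5:T/A; 10:G/C; 14:G/T; 19:A/C.
There are 6 differences over 20 sites, so p = 6/20 = 0.3000.

0.3000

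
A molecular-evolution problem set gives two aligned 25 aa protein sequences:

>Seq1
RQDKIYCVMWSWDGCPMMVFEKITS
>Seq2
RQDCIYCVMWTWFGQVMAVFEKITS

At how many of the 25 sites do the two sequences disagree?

Differing sites — 4:K/C; 11:S/T; 13:D/F; 15:C/Q; 16:P/V; 18:M/A.
That gives 6 mismatches out of 25 aligned sites, so the Hamming distance is 6.

6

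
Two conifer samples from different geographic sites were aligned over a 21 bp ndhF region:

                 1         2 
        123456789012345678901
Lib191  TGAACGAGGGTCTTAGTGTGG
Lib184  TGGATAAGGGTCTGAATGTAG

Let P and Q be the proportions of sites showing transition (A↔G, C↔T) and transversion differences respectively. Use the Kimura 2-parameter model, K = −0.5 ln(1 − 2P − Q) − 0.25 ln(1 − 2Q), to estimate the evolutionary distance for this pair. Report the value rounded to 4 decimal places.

Differing sites — 3:A/G (Ti); 5:C/T (Ti); 6:G/A (Ti); 14:T/G (Tv); 16:G/A (Ti); 20:G/A (Ti).
Of the 6 differences, 5 transitions and 1 transversion over 21 sites: P = 5/21 = 0.238095, Q = 1/21 = 0.047619.
d = −0.5·ln(0.476191) − 0.25·ln(0.904762) = −0.5·(-0.741936) − 0.25·(-0.100083) = 0.3960.

0.3960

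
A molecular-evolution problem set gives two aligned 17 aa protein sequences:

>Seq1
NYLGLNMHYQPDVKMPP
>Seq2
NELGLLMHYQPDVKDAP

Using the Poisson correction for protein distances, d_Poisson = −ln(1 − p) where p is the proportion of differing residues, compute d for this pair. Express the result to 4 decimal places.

Differing sites — 2:Y/E; 6:N/L; 15:M/D; 16:P/A.
p = 4/17 = 0.235294.
d = −ln(1 − 0.235294) = −ln(0.764706) = 0.2683.

0.2683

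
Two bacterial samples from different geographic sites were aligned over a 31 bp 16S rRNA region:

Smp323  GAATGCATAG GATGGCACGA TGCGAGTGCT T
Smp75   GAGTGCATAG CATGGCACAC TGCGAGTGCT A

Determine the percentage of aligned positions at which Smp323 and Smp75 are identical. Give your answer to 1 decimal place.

83.9%

Mismatches occur at site 3 (A/G), site 11 (G/C), site 19 (G/A), site 20 (A/C), site 31 (T/A).
26 of the 31 sites match, so the percent identity is 26/31 × 100 = 83.9%.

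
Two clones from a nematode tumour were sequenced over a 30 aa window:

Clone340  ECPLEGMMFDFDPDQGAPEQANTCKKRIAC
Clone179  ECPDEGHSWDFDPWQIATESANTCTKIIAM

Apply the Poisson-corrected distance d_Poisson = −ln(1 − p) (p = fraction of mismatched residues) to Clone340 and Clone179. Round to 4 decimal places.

0.4568

Differing sites — 4:L/D; 7:M/H; 8:M/S; 9:F/W; 14:D/W; 16:G/I; 18:P/T; 20:Q/S; 25:K/T; 27:R/I; 30:C/M.
p = 11/30 = 0.366667.
d = −ln(1 − 0.366667) = −ln(0.633333) = 0.4568.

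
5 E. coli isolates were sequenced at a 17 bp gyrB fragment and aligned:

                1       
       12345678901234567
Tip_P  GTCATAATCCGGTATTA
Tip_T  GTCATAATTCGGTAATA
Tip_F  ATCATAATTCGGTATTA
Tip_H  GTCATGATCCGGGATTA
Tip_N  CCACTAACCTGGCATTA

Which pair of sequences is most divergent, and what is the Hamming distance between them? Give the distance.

Pairwise Hamming distances:
  Tip_P vs Tip_T: 2
  Tip_P vs Tip_F: 2
  Tip_P vs Tip_H: 2
  Tip_P vs Tip_N: 7
  Tip_T vs Tip_F: 2
  Tip_T vs Tip_H: 4
  Tip_T vs Tip_N: 9
  Tip_F vs Tip_H: 4
  Tip_F vs Tip_N: 8
  Tip_H vs Tip_N: 8
The largest is 9, between Tip_T and Tip_N.

9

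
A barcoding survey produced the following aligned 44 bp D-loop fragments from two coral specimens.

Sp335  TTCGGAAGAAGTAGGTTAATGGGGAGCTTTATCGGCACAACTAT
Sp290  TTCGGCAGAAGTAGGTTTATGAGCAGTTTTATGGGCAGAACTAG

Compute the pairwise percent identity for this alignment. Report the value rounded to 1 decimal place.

81.8%

Mismatches occur at site 6 (A↔C), site 18 (A↔T), site 22 (G↔A), site 24 (G↔C), site 27 (C↔T), site 33 (C↔G), site 38 (C↔G), site 44 (T↔G).
36 of the 44 sites match, so the percent identity is 36/44 × 100 = 81.8%.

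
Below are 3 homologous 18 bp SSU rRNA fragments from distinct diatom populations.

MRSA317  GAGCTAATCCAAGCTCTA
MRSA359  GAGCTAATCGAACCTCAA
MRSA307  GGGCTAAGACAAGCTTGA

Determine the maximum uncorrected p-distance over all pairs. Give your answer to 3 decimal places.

0.389

Pairwise Hamming distances:
  MRSA317 vs MRSA359: 3
  MRSA317 vs MRSA307: 5
  MRSA359 vs MRSA307: 7
The largest is 7 mismatches, between MRSA359 and MRSA307; p = 7/18 = 0.389.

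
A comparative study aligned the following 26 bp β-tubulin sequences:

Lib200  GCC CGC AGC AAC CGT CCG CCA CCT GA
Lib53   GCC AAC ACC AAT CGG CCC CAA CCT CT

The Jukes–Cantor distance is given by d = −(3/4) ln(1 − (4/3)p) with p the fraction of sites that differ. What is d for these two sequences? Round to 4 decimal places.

Differing sites — 4:C/A; 5:G/A; 8:G/C; 12:C/T; 15:T/G; 18:G/C; 20:C/A; 25:G/C; 26:A/T.
p = 9/26 = 0.346154.
d = −0.75 · ln(1 − (4/3)·0.346154) = −0.75 · ln(0.538461) = −0.75 · (-0.619040) = 0.4643.

0.4643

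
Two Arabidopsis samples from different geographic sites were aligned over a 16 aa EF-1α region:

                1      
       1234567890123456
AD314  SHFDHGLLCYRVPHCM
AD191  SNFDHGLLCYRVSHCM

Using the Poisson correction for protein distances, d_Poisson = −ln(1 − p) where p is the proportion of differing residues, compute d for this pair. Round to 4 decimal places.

0.1335

Differing sites — 2:H/N; 13:P/S.
p = 2/16 = 0.125000.
d = −ln(1 − 0.125000) = −ln(0.875000) = 0.1335.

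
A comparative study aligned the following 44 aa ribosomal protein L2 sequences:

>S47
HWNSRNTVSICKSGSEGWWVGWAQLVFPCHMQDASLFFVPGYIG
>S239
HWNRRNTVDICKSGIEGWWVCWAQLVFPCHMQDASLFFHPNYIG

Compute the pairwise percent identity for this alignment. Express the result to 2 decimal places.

Differing sites — 4:S/R; 9:S/D; 15:S/I; 21:G/C; 39:V/H; 41:G/N.
38 of the 44 sites match, so the percent identity is 38/44 × 100 = 86.36%.

86.36%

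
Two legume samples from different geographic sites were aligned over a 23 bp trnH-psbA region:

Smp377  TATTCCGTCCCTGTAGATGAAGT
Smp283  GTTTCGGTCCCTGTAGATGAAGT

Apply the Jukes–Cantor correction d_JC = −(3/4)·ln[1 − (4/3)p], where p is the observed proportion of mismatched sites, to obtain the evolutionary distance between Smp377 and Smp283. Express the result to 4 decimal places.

The sequences differ at positions 1 (T/G), 2 (A/T), 6 (C/G).
p = 3/23 = 0.130435.
d = −0.75 · ln(1 − (4/3)·0.130435) = −0.75 · ln(0.826087) = −0.75 · (-0.191055) = 0.1433.

0.1433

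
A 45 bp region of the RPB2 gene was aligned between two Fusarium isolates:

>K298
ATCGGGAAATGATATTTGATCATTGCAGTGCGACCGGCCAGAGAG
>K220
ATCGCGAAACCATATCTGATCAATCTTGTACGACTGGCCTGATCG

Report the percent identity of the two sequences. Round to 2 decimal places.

The sequences differ at positions 5 (G/C), 10 (T/C), 11 (G/C), 16 (T/C), 23 (T/A), 25 (G/C), 26 (C/T), 27 (A/T), 30 (G/A), 35 (C/T), 40 (A/T), 43 (G/T), 44 (A/C).
32 of the 45 sites match, so the percent identity is 32/45 × 100 = 71.11%.

71.11%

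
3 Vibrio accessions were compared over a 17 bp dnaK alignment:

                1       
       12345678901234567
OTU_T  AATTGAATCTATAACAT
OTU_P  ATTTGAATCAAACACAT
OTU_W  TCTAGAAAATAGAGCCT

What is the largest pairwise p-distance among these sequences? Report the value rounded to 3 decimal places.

0.588

Pairwise Hamming distances:
  OTU_T vs OTU_P: 4
  OTU_T vs OTU_W: 8
  OTU_P vs OTU_W: 10
The largest is 10 mismatches, between OTU_P and OTU_W; p = 10/17 = 0.588.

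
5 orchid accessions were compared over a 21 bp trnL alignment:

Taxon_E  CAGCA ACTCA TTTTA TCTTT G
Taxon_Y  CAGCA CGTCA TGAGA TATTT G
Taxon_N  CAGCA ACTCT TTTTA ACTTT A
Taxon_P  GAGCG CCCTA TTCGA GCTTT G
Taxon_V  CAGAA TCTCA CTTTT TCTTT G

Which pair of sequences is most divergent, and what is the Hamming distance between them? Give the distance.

11

Pairwise Hamming distances:
  Taxon_E vs Taxon_Y: 6
  Taxon_E vs Taxon_N: 3
  Taxon_E vs Taxon_P: 8
  Taxon_E vs Taxon_V: 4
  Taxon_Y vs Taxon_N: 9
  Taxon_Y vs Taxon_P: 9
  Taxon_Y vs Taxon_V: 9
  Taxon_N vs Taxon_P: 10
  Taxon_N vs Taxon_V: 7
  Taxon_P vs Taxon_V: 11
The largest is 11, between Taxon_P and Taxon_V.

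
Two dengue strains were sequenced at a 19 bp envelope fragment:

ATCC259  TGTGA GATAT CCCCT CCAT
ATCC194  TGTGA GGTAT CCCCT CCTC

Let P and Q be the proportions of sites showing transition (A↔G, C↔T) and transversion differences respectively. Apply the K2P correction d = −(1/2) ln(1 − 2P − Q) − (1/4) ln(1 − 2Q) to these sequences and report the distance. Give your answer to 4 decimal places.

Differing sites — 7:A/G (Ti); 18:A/T (Tv); 19:T/C (Ti).
Of the 3 differences, 2 transitions and 1 transversion over 19 sites: P = 2/19 = 0.105263, Q = 1/19 = 0.052632.
d = −0.5·ln(0.736842) − 0.25·ln(0.894736) = −0.5·(-0.305382) − 0.25·(-0.111227) = 0.1805.

0.1805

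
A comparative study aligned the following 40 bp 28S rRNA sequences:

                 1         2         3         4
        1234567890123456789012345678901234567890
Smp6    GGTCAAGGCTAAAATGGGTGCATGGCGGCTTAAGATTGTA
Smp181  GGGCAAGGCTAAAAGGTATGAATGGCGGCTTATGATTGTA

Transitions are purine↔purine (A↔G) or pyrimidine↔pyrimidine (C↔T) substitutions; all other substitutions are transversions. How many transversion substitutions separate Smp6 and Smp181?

5

The sequences differ at positions 3 (T/G, transversion), 15 (T/G, transversion), 17 (G/T, transversion), 18 (G/A, transition), 21 (C/A, transversion), 33 (A/T, transversion).
Of the 6 differences, 1 transition and 5 transversions, so the answer is 5.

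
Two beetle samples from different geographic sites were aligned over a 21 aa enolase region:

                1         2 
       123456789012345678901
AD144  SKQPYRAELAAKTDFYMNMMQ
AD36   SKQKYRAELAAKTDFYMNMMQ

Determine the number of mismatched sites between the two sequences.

1

A single mismatch occurs at site 4 (P↔K).
That gives 1 mismatch out of 21 aligned sites, so the Hamming distance is 1.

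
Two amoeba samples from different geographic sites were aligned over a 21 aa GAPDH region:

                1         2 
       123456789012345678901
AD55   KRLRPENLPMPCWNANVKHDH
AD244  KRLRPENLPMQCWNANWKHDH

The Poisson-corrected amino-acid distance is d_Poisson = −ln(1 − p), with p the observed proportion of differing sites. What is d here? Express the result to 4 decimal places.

Differing sites — 11:P/Q; 17:V/W.
p = 2/21 = 0.095238.
d = −ln(1 − 0.095238) = −ln(0.904762) = 0.1001.

0.1001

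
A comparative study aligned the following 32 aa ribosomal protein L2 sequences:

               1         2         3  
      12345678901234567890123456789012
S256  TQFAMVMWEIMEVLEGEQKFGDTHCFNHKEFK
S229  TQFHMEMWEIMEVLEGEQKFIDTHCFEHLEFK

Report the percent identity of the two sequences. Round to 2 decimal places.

84.38%

The sequences differ at positions 4 (A/H), 6 (V/E), 21 (G/I), 27 (N/E), 29 (K/L).
27 of the 32 sites match, so the percent identity is 27/32 × 100 = 84.38%.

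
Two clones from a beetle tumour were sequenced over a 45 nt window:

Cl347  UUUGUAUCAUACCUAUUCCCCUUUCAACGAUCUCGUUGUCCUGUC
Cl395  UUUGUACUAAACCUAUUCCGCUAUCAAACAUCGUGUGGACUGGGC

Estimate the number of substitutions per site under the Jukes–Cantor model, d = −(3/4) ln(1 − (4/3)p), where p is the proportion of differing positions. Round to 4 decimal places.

0.4019

The sequences differ at positions 7 (U/C), 8 (C/U), 10 (U/A), 20 (C/G), 23 (U/A), 28 (C/A), 29 (G/C), 33 (U/G), 34 (C/U), 37 (U/G), 39 (U/A), 41 (C/U), 42 (U/G), 44 (U/G).
p = 14/45 = 0.311111.
d = −0.75 · ln(1 − (4/3)·0.311111) = −0.75 · ln(0.585185) = −0.75 · (-0.535827) = 0.4019.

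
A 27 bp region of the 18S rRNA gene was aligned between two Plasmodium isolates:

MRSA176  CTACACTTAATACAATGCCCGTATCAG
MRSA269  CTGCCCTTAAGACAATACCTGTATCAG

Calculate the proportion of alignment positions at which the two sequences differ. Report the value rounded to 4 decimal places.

0.1852

The sequences differ at positions 3 (A/G), 5 (A/C), 11 (T/G), 17 (G/A), 20 (C/T).
There are 5 differences over 27 sites, so p = 5/27 = 0.1852.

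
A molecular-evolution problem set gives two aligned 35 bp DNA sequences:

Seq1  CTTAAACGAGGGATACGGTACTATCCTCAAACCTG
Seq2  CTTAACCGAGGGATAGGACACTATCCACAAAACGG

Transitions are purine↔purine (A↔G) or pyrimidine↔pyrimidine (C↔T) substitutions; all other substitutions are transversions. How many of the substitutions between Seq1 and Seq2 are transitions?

2

The sequences differ at positions 6 (A/C, transversion), 16 (C/G, transversion), 18 (G/A, transition), 19 (T/C, transition), 27 (T/A, transversion), 32 (C/A, transversion), 34 (T/G, transversion).
Of the 7 differences, 2 transitions and 5 transversions, so the answer is 2.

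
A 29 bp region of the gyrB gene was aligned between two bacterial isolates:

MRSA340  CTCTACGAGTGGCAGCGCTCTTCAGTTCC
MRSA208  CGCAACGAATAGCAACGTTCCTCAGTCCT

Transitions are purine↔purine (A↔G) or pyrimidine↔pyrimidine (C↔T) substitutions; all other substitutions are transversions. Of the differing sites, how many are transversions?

2

The sequences differ at positions 2 (T/G, transversion), 4 (T/A, transversion), 9 (G/A, transition), 11 (G/A, transition), 15 (G/A, transition), 18 (C/T, transition), 21 (T/C, transition), 27 (T/C, transition), 29 (C/T, transition).
Of the 9 differences, 7 transitions and 2 transversions, so the answer is 2.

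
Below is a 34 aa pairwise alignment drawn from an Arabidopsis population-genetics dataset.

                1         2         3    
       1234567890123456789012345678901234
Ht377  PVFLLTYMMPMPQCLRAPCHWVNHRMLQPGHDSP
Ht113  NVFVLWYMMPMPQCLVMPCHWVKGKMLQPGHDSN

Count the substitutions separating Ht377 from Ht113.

Mismatches occur at site 1 (P/N), site 4 (L/V), site 6 (T/W), site 16 (R/V), site 17 (A/M), site 23 (N/K), site 24 (H/G), site 25 (R/K), site 34 (P/N).
That gives 9 mismatches out of 34 aligned sites, so the Hamming distance is 9.

9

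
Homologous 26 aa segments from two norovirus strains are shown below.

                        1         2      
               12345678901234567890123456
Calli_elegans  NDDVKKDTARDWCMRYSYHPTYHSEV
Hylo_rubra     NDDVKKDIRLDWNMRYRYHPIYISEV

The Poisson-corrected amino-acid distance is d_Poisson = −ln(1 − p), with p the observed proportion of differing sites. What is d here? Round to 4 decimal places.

0.3137

The sequences differ at positions 8 (T/I), 9 (A/R), 10 (R/L), 13 (C/N), 17 (S/R), 21 (T/I), 23 (H/I).
p = 7/26 = 0.269231.
d = −ln(1 − 0.269231) = −ln(0.730769) = 0.3137.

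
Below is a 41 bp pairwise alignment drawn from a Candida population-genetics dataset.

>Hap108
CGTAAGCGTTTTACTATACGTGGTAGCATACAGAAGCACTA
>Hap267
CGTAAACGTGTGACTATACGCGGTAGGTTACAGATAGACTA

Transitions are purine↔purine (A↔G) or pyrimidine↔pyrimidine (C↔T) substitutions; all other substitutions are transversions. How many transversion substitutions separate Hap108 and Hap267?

The sequences differ at positions 6 (G/A, transition), 10 (T/G, transversion), 12 (T/G, transversion), 21 (T/C, transition), 27 (C/G, transversion), 28 (A/T, transversion), 35 (A/T, transversion), 36 (G/A, transition), 37 (C/G, transversion).
Of the 9 differences, 3 transitions and 6 transversions, so the answer is 6.

6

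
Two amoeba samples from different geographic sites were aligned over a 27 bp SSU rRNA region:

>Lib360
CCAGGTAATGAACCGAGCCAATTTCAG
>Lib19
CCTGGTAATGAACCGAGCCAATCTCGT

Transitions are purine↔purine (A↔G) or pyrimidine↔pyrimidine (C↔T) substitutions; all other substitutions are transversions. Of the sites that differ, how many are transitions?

2

The sequences differ at positions 3 (A/T, transversion), 23 (T/C, transition), 26 (A/G, transition), 27 (G/T, transversion).
Of the 4 differences, 2 transitions and 2 transversions, so the answer is 2.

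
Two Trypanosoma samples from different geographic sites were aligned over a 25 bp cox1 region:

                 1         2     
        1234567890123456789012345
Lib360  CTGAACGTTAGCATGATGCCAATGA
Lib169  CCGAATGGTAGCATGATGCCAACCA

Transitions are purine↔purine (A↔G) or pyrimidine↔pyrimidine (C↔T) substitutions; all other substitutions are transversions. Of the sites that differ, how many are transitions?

Mismatches occur at site 2 (T/C, transition), site 6 (C/T, transition), site 8 (T/G, transversion), site 23 (T/C, transition), site 24 (G/C, transversion).
Of the 5 differences, 3 transitions and 2 transversions, so the answer is 3.

3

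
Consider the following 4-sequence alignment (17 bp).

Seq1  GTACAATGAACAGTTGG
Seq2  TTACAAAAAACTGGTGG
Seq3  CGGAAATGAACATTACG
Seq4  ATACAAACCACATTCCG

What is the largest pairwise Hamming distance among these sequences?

11

Pairwise Hamming distances:
  Seq1 vs Seq2: 5
  Seq1 vs Seq3: 7
  Seq1 vs Seq4: 7
  Seq2 vs Seq3: 11
  Seq2 vs Seq4: 8
  Seq3 vs Seq4: 8
The largest is 11, between Seq2 and Seq3.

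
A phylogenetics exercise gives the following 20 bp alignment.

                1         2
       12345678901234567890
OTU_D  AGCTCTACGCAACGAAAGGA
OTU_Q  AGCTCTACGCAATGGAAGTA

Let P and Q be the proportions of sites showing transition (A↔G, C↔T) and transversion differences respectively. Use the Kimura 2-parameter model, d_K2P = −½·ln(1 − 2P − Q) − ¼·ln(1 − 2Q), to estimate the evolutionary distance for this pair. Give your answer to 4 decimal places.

0.1702

The sequences differ at positions 13 (C/T, transition), 15 (A/G, transition), 19 (G/T, transversion).
Of the 3 differences, 2 transitions and 1 transversion over 20 sites: P = 2/20 = 0.100000, Q = 1/20 = 0.050000.
d = −0.5·ln(0.750000) − 0.25·ln(0.900000) = −0.5·(-0.287682) − 0.25·(-0.105361) = 0.1702.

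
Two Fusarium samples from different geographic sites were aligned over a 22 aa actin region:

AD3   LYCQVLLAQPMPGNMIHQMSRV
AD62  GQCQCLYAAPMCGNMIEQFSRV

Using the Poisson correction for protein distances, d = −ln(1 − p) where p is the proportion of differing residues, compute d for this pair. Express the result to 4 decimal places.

0.4520

Mismatches occur at site 1 (L↔G), site 2 (Y↔Q), site 5 (V↔C), site 7 (L↔Y), site 9 (Q↔A), site 12 (P↔C), site 17 (H↔E), site 19 (M↔F).
p = 8/22 = 0.363636.
d = −ln(1 − 0.363636) = −ln(0.636364) = 0.4520.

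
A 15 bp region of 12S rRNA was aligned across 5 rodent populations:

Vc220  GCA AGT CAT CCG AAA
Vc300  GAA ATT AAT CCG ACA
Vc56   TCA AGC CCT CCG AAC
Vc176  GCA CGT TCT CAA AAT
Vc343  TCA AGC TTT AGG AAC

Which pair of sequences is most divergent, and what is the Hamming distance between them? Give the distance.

10

Pairwise Hamming distances:
  Vc220 vs Vc300: 4
  Vc220 vs Vc56: 4
  Vc220 vs Vc176: 6
  Vc220 vs Vc343: 7
  Vc300 vs Vc56: 8
  Vc300 vs Vc176: 9
  Vc300 vs Vc343: 10
  Vc56 vs Vc176: 7
  Vc56 vs Vc343: 4
  Vc176 vs Vc343: 8
The largest is 10, between Vc300 and Vc343.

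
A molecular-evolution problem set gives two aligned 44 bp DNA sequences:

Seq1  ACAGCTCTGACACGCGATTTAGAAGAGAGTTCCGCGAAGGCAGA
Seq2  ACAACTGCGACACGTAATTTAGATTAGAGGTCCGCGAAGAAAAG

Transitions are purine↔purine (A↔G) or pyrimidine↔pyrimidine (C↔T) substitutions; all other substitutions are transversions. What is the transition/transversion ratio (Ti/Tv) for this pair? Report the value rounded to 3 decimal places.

1.400

Differing sites — 4:G/A (Ti); 7:C/G (Tv); 8:T/C (Ti); 15:C/T (Ti); 16:G/A (Ti); 24:A/T (Tv); 25:G/T (Tv); 30:T/G (Tv); 40:G/A (Ti); 41:C/A (Tv); 43:G/A (Ti); 44:A/G (Ti).
Of the 12 differences, 7 transitions and 5 transversions, so Ti/Tv = 7/5 = 1.400.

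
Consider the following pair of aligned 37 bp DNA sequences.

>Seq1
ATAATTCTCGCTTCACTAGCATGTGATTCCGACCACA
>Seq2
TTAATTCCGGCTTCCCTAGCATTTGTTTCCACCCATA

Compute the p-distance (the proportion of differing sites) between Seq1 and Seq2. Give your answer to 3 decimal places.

The sequences differ at positions 1 (A/T), 8 (T/C), 9 (C/G), 15 (A/C), 23 (G/T), 26 (A/T), 31 (G/A), 32 (A/C), 36 (C/T).
There are 9 differences over 37 sites, so p = 9/37 = 0.243.

0.243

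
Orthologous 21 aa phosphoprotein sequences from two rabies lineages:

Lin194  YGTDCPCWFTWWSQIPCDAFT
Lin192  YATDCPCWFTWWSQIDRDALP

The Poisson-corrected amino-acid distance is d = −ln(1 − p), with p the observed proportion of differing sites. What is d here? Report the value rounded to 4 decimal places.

0.2719

The sequences differ at positions 2 (G/A), 16 (P/D), 17 (C/R), 20 (F/L), 21 (T/P).
p = 5/21 = 0.238095.
d = −ln(1 − 0.238095) = −ln(0.761905) = 0.2719.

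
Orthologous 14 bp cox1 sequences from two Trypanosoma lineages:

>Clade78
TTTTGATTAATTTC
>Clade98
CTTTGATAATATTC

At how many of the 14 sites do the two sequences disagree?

4

The sequences differ at positions 1 (T/C), 8 (T/A), 10 (A/T), 11 (T/A).
That gives 4 mismatches out of 14 aligned sites, so the Hamming distance is 4.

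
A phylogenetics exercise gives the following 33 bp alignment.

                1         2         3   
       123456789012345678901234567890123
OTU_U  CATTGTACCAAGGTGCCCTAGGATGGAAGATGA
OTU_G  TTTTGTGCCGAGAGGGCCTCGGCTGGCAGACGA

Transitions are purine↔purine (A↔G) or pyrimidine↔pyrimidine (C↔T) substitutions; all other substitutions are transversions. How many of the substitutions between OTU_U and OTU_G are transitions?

Mismatches occur at site 1 (C→T, transition), site 2 (A→T, transversion), site 7 (A→G, transition), site 10 (A→G, transition), site 13 (G→A, transition), site 14 (T→G, transversion), site 16 (C→G, transversion), site 20 (A→C, transversion), site 23 (A→C, transversion), site 27 (A→C, transversion), site 31 (T→C, transition).
Of the 11 differences, 5 transitions and 6 transversions, so the answer is 5.

5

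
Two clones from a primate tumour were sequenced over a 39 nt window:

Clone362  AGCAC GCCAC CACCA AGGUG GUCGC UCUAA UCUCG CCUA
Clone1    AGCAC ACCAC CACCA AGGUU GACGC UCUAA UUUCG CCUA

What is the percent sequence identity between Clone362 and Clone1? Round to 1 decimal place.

The sequences differ at positions 6 (G/A), 20 (G/U), 22 (U/A), 32 (C/U).
35 of the 39 sites match, so the percent identity is 35/39 × 100 = 89.7%.

89.7%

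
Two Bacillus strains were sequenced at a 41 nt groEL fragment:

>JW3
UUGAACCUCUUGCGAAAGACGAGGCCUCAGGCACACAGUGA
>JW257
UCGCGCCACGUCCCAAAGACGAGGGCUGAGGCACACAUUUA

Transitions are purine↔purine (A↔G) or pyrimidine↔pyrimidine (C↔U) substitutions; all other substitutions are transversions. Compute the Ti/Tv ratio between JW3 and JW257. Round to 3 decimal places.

0.222

Differing sites — 2:U/C (Ti); 4:A/C (Tv); 5:A/G (Ti); 8:U/A (Tv); 10:U/G (Tv); 12:G/C (Tv); 14:G/C (Tv); 25:C/G (Tv); 28:C/G (Tv); 38:G/U (Tv); 40:G/U (Tv).
Of the 11 differences, 2 transitions and 9 transversions, so Ti/Tv = 2/9 = 0.222.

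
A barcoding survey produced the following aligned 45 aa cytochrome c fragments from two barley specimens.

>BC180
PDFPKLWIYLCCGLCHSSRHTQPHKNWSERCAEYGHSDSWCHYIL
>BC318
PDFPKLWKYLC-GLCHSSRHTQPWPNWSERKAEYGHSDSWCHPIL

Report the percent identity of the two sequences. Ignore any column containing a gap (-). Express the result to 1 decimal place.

88.6%

Excluding the 1 gap column leaves 44 comparable sites.
Differing sites — 8:I/K; 24:H/W; 25:K/P; 31:C/K; 43:Y/P.
39 of the 44 comparable sites match, so the percent identity is 39/44 × 100 = 88.6%.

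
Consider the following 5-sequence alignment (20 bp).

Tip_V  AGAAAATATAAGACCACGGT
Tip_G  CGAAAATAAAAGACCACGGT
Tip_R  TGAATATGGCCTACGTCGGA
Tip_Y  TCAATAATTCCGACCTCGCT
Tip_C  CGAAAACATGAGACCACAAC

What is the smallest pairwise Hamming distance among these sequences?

2

Pairwise Hamming distances:
  Tip_V vs Tip_G: 2
  Tip_V vs Tip_R: 10
  Tip_V vs Tip_Y: 9
  Tip_V vs Tip_C: 6
  Tip_G vs Tip_R: 10
  Tip_G vs Tip_Y: 10
  Tip_G vs Tip_C: 6
  Tip_R vs Tip_Y: 8
  Tip_R vs Tip_C: 13
  Tip_Y vs Tip_C: 11
The smallest is 2, between Tip_V and Tip_G.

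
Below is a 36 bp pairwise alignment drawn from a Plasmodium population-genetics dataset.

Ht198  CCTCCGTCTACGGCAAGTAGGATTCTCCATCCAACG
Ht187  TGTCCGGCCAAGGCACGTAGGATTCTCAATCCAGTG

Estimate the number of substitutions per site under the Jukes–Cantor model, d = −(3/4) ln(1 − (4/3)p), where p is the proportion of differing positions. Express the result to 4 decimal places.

Differing sites — 1:C/T; 2:C/G; 7:T/G; 9:T/C; 11:C/A; 16:A/C; 28:C/A; 34:A/G; 35:C/T.
p = 9/36 = 0.250000.
d = −0.75 · ln(1 − (4/3)·0.250000) = −0.75 · ln(0.666667) = −0.75 · (-0.405465) = 0.3041.

0.3041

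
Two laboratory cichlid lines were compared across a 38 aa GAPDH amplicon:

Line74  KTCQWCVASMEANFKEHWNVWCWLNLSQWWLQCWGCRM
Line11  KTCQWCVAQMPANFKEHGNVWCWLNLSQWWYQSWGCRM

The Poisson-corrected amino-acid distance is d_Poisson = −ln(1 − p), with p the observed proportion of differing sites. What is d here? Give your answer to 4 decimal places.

Differing sites — 9:S/Q; 11:E/P; 18:W/G; 31:L/Y; 33:C/S.
p = 5/38 = 0.131579.
d = −ln(1 − 0.131579) = −ln(0.868421) = 0.1411.

0.1411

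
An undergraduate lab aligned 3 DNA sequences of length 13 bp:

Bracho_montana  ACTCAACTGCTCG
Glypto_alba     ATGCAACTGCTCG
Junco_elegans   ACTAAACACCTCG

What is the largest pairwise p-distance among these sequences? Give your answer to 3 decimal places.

Pairwise Hamming distances:
  Bracho_montana vs Glypto_alba: 2
  Bracho_montana vs Junco_elegans: 3
  Glypto_alba vs Junco_elegans: 5
The largest is 5 mismatches, between Glypto_alba and Junco_elegans; p = 5/13 = 0.385.

0.385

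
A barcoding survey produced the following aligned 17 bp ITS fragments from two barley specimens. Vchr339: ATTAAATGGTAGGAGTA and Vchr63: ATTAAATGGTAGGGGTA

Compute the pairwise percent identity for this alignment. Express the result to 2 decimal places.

94.12%

A single mismatch occurs at site 14 (A/G).
16 of the 17 sites match, so the percent identity is 16/17 × 100 = 94.12%.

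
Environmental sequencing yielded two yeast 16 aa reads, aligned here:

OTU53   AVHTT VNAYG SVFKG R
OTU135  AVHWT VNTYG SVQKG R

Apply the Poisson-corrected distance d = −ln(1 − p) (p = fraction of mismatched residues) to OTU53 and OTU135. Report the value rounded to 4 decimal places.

0.2076

The sequences differ at positions 4 (T/W), 8 (A/T), 13 (F/Q).
p = 3/16 = 0.187500.
d = −ln(1 − 0.187500) = −ln(0.812500) = 0.2076.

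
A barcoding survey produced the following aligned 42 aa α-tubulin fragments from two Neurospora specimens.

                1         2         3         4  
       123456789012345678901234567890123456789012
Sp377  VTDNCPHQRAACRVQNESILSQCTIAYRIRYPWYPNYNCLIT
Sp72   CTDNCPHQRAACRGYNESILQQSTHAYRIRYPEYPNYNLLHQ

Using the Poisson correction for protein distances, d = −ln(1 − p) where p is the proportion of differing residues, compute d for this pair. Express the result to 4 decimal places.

Differing sites — 1:V/C; 14:V/G; 15:Q/Y; 21:S/Q; 23:C/S; 25:I/H; 33:W/E; 39:C/L; 41:I/H; 42:T/Q.
p = 10/42 = 0.238095.
d = −ln(1 − 0.238095) = −ln(0.761905) = 0.2719.

0.2719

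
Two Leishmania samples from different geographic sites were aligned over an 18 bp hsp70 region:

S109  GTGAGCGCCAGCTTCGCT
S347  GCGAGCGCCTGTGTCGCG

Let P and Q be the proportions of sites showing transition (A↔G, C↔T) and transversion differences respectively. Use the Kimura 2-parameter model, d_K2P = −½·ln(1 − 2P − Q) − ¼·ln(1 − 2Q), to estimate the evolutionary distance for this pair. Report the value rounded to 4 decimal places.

0.3476

Mismatches occur at site 2 (T→C, transition), site 10 (A→T, transversion), site 12 (C→T, transition), site 13 (T→G, transversion), site 18 (T→G, transversion).
Of the 5 differences, 2 transitions and 3 transversions over 18 sites: P = 2/18 = 0.111111, Q = 3/18 = 0.166667.
d = −0.5·ln(0.611111) − 0.25·ln(0.666666) = −0.5·(-0.492477) − 0.25·(-0.405466) = 0.3476.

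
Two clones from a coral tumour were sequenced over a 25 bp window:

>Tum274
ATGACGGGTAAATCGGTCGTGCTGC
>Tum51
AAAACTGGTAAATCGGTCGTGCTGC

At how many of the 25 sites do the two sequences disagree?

3

Mismatches occur at site 2 (T→A), site 3 (G→A), site 6 (G→T).
That gives 3 mismatches out of 25 aligned sites, so the Hamming distance is 3.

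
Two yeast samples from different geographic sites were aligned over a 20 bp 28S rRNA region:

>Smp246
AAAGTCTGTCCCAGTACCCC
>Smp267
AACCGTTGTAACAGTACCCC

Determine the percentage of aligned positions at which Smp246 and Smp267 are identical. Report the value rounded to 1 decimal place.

70.0%

Mismatches occur at site 3 (A↔C), site 4 (G↔C), site 5 (T↔G), site 6 (C↔T), site 10 (C↔A), site 11 (C↔A).
14 of the 20 sites match, so the percent identity is 14/20 × 100 = 70.0%.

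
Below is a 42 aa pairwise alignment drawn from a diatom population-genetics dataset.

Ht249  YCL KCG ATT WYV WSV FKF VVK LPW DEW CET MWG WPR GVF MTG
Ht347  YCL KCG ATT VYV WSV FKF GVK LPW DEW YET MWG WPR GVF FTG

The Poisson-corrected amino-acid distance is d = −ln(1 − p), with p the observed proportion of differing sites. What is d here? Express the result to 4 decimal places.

The sequences differ at positions 10 (W/V), 19 (V/G), 28 (C/Y), 40 (M/F).
p = 4/42 = 0.095238.
d = −ln(1 − 0.095238) = −ln(0.904762) = 0.1001.

0.1001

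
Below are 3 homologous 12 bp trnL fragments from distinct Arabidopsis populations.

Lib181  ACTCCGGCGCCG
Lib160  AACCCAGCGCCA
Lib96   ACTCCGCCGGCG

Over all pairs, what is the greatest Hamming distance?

Pairwise Hamming distances:
  Lib181 vs Lib160: 4
  Lib181 vs Lib96: 2
  Lib160 vs Lib96: 6
The largest is 6, between Lib160 and Lib96.

6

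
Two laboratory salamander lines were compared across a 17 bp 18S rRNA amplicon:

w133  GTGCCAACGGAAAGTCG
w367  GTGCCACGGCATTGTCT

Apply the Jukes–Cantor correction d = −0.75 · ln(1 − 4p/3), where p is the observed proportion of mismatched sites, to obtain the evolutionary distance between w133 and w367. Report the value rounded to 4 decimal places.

Differing sites — 7:A/C; 8:C/G; 10:G/C; 12:A/T; 13:A/T; 17:G/T.
p = 6/17 = 0.352941.
d = −0.75 · ln(1 − (4/3)·0.352941) = −0.75 · ln(0.529412) = −0.75 · (-0.635988) = 0.4770.

0.4770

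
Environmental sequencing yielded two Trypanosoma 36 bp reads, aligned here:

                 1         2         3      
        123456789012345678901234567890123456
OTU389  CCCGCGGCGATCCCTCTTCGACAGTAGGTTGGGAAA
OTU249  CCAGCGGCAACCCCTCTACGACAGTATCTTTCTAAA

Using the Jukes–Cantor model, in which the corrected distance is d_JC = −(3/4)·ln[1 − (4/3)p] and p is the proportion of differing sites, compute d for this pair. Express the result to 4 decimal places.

0.3041

Differing sites — 3:C/A; 9:G/A; 11:T/C; 18:T/A; 27:G/T; 28:G/C; 31:G/T; 32:G/C; 33:G/T.
p = 9/36 = 0.250000.
d = −0.75 · ln(1 − (4/3)·0.250000) = −0.75 · ln(0.666667) = −0.75 · (-0.405465) = 0.3041.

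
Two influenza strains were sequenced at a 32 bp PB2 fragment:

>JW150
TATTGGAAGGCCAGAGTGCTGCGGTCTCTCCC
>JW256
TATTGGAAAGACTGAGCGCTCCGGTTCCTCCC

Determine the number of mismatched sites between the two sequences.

7

Differing sites — 9:G/A; 11:C/A; 13:A/T; 17:T/C; 21:G/C; 26:C/T; 27:T/C.
That gives 7 mismatches out of 32 aligned sites, so the Hamming distance is 7.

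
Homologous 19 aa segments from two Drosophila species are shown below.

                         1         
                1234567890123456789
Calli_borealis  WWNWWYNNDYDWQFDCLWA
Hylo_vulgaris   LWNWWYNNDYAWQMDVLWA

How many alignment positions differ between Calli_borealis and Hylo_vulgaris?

4

Mismatches occur at site 1 (W/L), site 11 (D/A), site 14 (F/M), site 16 (C/V).
That gives 4 mismatches out of 19 aligned sites, so the Hamming distance is 4.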